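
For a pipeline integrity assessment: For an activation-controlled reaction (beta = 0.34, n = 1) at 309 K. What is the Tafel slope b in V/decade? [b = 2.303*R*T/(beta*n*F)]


Apply the Tafel slope relation: b = 2.303*R*T/(beta*n*F)
Numerator: 2.303 * 8.314 * 309 = 5916.47
Denominator: 0.34 * 1 * 96485 = 32804.9
b = 5916.47 / 32804.9 = 0.18 V/decade

0.18 V/decade


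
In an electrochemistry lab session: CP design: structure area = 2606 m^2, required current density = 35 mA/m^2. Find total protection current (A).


I = area * current density, then convert mA → A (÷1000)
I = 2606 * 35 / 1000 = 91.21 A

91.21 A


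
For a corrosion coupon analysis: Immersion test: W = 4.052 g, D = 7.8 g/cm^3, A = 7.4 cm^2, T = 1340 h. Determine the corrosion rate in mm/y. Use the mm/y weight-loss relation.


Apply the mm/y weight-loss relation: CR = 87600 * W / (D * A * T)
Numerator: 87600 * 4.052 = 354955.2
Denominator: 7.8 * 7.4 * 1340 = 77344.8
CR = 354955.2 / 77344.8 = 4.5893 mm/y

4.5893 mm/y


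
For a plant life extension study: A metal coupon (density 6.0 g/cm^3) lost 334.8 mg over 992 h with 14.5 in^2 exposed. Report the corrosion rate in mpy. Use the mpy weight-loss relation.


Apply the mpy weight-loss relation: CR = 534 * W / (D * A * T)
Numerator: 534 * 334.8 = 178783.2
Denominator: 6.0 * 14.5 * 992 = 86304.0
CR = 178783.2 / 86304.0 = 2.07155 mpy

2.07155 mpy


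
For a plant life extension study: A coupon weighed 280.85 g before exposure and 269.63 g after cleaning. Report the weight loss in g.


Weight loss = initial − final
WL = 280.85 − 269.63 = 11.22 g

11.22 g


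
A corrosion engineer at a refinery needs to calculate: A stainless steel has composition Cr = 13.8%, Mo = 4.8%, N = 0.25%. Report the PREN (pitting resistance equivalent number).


Apply the PREN formula: PREN = Cr + 3.3*Mo + 16*N
PREN = 13.8 + 3.3*4.8 + 16*0.25
PREN = 13.8 + 15.84 + 4.0 = 33.64

33.64


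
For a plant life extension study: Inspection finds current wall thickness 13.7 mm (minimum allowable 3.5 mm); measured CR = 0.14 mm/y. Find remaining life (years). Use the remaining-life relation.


Apply the remaining-life relation: RL = (t_current − t_min) / CR
RL = (13.7 − 3.5) / 0.14 = 10.2 / 0.14 = 72.9 years

72.9 years


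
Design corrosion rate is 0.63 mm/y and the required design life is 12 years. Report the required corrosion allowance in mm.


Corrosion allowance = CR × design life
CA = 0.63 * 12 = 7.56 mm

7.56 mm


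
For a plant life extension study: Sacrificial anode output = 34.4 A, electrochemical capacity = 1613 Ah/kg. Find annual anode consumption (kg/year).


Annual consumption = current * hours per year / capacity
Rate = 34.4 * 8760 / 1613 = 186.8 kg/year

186.8 kg/year


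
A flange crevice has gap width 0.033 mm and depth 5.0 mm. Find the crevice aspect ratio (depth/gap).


Aspect ratio = depth / gap
Ratio = 5.0 / 0.033 = 151.5

151.5


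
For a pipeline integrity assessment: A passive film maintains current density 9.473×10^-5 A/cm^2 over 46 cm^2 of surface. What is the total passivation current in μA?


I = i_pass * A, then convert A → μA (×10^6)
I = 9.473×10^-5 * 46 * 10^6 = 4357.58 μA

4357.58 μA


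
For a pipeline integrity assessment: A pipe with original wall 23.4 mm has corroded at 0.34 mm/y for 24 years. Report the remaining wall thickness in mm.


Remaining wall = original − CR × time
t = 23.4 − 0.34*24 = 23.4 − 8.16 = 15.24 mm

15.24 mm


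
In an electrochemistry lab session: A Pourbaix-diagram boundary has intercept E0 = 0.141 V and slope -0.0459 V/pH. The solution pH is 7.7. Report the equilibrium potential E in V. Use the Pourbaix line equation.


Apply the Pourbaix line equation: E = E0 + slope*pH
E = 0.141 + (-0.0459)*7.7 = 0.141 + (-0.35343) = -0.21243 V
Rounded to 4 decimal places: E = -0.2124 V

-0.2124 V


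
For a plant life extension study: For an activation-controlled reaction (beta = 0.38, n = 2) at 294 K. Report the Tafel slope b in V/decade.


Apply the Tafel slope relation: b = 2.303*R*T/(beta*n*F)
Numerator: 2.303 * 8.314 * 294 = 5629.26
Denominator: 0.38 * 2 * 96485 = 73328.6
b = 5629.26 / 73328.6 = 0.0768 V/decade

0.0768 V/decade


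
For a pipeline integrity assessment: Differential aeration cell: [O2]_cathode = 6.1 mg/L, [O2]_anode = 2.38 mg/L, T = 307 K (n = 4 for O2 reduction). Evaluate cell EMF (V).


Apply the Nernst concentration-cell relation: E = (RT/nF)*ln(C_cathode/C_anode)
RT/nF = 8.314*307/(4*96485) = 0.00661346 V
ln(6.1/2.38) = 0.94119
E = 0.00661346 * 0.94119 = 0.00622 V

0.00622 V


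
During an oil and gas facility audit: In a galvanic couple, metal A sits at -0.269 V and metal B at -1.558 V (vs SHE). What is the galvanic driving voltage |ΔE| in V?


Driving voltage is the absolute potential difference.
|ΔE| = |-0.269 − (-1.558)| = 1.289 V

1.289 V


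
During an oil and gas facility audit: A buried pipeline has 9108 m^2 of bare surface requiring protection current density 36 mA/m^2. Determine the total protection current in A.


I = area * current density, then convert mA → A (÷1000)
I = 9108 * 36 / 1000 = 327.89 A

327.89 A


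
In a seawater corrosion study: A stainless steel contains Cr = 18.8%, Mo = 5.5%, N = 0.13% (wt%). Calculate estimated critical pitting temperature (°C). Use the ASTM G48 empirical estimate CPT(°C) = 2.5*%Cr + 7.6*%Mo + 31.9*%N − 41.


Apply the ASTM G48 empirical CPT estimate: CPT(°C) = 2.5*%Cr + 7.6*%Mo + 31.9*%N − 41
2.5*18.8 = 47; 7.6*5.5 = 41.8; 31.9*0.13 = 4.147
CPT = 47 + 41.8 + 4.147 − 41 = 51.947 °C
Rounded to 0.1 °C: CPT ≈ 51.9 °C

51.9 °C


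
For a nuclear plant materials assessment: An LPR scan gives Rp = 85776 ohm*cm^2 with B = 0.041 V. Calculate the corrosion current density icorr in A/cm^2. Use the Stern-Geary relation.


Apply the Stern-Geary relation: icorr = B / Rp
icorr = 0.041 / 85776 = 4.78×10^-7 A/cm^2

4.78×10^-7 A/cm^2


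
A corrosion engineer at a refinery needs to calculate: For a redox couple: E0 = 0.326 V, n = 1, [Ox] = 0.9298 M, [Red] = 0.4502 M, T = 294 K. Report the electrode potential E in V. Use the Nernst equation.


Apply the Nernst equation: E = E0 + (RT/nF)*ln([Ox]/[Red])
Step 1: RT/nF = 8.314*294/(1*96485) = 0.02533364 V
Step 2: [Ox]/[Red] = 0.9298/0.4502 = 2.065304
Step 3: ln(2.065304) = 0.725277
Step 4: correction = 0.02533364 * 0.725277 = 0.018 V
E = 0.326 + 0.018 = 0.344 V

0.344 V


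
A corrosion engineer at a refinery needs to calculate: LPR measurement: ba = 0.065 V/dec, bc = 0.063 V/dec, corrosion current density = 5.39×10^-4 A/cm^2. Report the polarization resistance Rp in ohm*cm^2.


Apply the Stern-Geary equation: Rp = ba*bc / (2.303*icorr*(ba+bc))
ba*bc = 0.065*0.063 = 0.004095
ba+bc = 0.128; 2.303*icorr*(ba+bc) = 2.303*5.39×10^-4*0.128 = 1.5888858×10^-4
Rp = 0.004095 / 1.5888858×10^-4 = 25.77 ohm*cm^2

25.77 ohm*cm^2


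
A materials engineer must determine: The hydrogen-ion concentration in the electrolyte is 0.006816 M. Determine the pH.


pH = −log10[H+]
pH = −log10(0.006816) = 2.17

2.17


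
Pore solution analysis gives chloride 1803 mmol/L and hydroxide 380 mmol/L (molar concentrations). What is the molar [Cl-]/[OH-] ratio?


Threshold parameter = [Cl-] / [OH-] (molar basis; both in mmol/L, so units cancel)
Ratio = 1803 / 380 = 4.74

4.74


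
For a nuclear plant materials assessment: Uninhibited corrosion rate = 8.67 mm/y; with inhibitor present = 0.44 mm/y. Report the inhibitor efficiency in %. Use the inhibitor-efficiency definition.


Apply the inhibitor-efficiency definition: IE = (CR_blank − CR_inh)/CR_blank × 100
IE = (8.67 − 0.44) / 8.67 × 100
IE = 8.23 / 8.67 × 100 = 94.9 %

94.9 %


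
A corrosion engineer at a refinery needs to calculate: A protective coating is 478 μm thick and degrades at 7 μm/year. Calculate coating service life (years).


Service life = thickness / degradation rate
Life = 478 / 7 = 68.3 years

68.3 years


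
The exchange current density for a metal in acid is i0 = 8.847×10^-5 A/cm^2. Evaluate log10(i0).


i0 = 8.847×10^-5 A/cm^2
log10(i0) = -4.053

-4.053


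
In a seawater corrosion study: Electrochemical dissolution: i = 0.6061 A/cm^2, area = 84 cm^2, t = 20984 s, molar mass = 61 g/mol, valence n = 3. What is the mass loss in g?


Apply Faraday's law: m = i*A*t*M / (n*F)
Total charge passed Q = i*A*t = 0.6061*84*20984 = 1068345.8016 C
m = Q*M/(n*F) = 1068345.8016*61/(3*96485) = 225.14413 g

225.14413 g


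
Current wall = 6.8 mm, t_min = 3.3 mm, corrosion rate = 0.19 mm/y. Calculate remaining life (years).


Apply the remaining-life relation: RL = (t_current − t_min) / CR
RL = (6.8 − 3.3) / 0.19 = 3.5 / 0.19 = 18.4 years

18.4 years


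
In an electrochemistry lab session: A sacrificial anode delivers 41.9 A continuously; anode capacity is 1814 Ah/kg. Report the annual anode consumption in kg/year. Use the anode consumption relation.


Annual consumption = current * hours per year / capacity
Rate = 41.9 * 8760 / 1814 = 202.3 kg/year

202.3 kg/year


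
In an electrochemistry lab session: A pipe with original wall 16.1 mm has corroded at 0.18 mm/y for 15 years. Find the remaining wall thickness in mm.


Remaining wall = original − CR × time
t = 16.1 − 0.18*15 = 16.1 − 2.7 = 13.4 mm

13.4 mm


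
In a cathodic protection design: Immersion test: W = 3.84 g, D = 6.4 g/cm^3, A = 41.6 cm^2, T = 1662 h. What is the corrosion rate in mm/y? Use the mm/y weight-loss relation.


Apply the mm/y weight-loss relation: CR = 87600 * W / (D * A * T)
Numerator: 87600 * 3.84 = 336384.0
Denominator: 6.4 * 41.6 * 1662 = 442490.88
CR = 336384.0 / 442490.88 = 0.76021 mm/y

0.76021 mm/y


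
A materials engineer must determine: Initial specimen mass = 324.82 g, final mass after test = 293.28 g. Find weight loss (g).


Weight loss = initial − final
WL = 324.82 − 293.28 = 31.54 g

31.54 g


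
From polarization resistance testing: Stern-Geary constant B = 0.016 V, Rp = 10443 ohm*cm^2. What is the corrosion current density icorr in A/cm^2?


Apply the Stern-Geary relation: icorr = B / Rp
icorr = 0.016 / 10443 = 1.532×10^-6 A/cm^2

1.532×10^-6 A/cm^2


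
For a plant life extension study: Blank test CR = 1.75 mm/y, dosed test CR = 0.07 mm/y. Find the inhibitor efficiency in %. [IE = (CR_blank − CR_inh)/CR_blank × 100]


Apply the inhibitor-efficiency definition: IE = (CR_blank − CR_inh)/CR_blank × 100
IE = (1.75 − 0.07) / 1.75 × 100
IE = 1.68 / 1.75 × 100 = 96.0 %

96.0 %


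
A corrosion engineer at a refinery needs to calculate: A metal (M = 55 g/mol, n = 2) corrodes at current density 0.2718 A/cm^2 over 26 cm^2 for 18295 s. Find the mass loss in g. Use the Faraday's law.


Apply Faraday's law: m = i*A*t*M / (n*F)
Total charge passed Q = i*A*t = 0.2718*26*18295 = 129287.106 C
m = Q*M/(n*F) = 129287.106*55/(2*96485) = 36.849 g

36.849 g


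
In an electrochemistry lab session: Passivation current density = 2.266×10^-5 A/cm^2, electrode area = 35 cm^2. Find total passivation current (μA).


I = i_pass * A, then convert A → μA (×10^6)
I = 2.266×10^-5 * 35 * 10^6 = 793.1 μA

793.1 μA


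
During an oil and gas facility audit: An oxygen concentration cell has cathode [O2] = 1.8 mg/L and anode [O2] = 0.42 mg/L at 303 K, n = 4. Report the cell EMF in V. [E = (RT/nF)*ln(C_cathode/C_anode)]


Apply the Nernst concentration-cell relation: E = (RT/nF)*ln(C_cathode/C_anode)
RT/nF = 8.314*303/(4*96485) = 0.00652729 V
ln(1.8/0.42) = 1.45529
E = 0.00652729 * 1.45529 = 0.0095 V

0.0095 V


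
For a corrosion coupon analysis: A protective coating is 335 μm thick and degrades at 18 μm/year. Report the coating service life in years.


Service life = thickness / degradation rate
Life = 335 / 18 = 18.6 years

18.6 years


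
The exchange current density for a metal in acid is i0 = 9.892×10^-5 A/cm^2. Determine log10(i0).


i0 = 9.892×10^-5 A/cm^2
log10(i0) = -4.005

-4.005


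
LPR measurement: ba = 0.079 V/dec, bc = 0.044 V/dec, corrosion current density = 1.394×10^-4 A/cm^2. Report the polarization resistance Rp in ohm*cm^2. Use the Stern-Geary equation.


Apply the Stern-Geary equation: Rp = ba*bc / (2.303*icorr*(ba+bc))
ba*bc = 0.079*0.044 = 0.003476
ba+bc = 0.123; 2.303*icorr*(ba+bc) = 2.303*1.394×10^-4*0.123 = 3.9487699×10^-5
Rp = 0.003476 / 3.9487699×10^-5 = 88.0 ohm*cm^2

88.0 ohm*cm^2


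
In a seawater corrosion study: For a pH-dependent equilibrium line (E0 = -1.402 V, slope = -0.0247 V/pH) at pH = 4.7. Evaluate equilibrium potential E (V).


Apply the Pourbaix line equation: E = E0 + slope*pH
E = -1.402 + (-0.0247)*4.7 = -1.402 + (-0.11609) = -1.51809 V
Rounded to 4 decimal places: E = -1.5181 V

-1.5181 V


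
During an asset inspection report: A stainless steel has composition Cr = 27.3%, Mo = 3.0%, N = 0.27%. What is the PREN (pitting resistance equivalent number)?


Apply the PREN formula: PREN = Cr + 3.3*Mo + 16*N
PREN = 27.3 + 3.3*3.0 + 16*0.27
PREN = 27.3 + 9.9 + 4.32 = 41.52

41.52


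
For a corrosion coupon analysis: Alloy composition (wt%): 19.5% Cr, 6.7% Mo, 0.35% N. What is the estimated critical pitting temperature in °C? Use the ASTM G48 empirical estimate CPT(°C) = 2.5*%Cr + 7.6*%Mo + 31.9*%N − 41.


Apply the ASTM G48 empirical CPT estimate: CPT(°C) = 2.5*%Cr + 7.6*%Mo + 31.9*%N − 41
2.5*19.5 = 48.75; 7.6*6.7 = 50.92; 31.9*0.35 = 11.165
CPT = 48.75 + 50.92 + 11.165 − 41 = 69.835 °C
Rounded to 0.1 °C: CPT ≈ 69.8 °C

69.8 °C


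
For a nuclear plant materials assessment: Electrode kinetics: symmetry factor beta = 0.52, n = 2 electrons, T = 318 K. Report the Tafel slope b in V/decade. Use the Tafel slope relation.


Apply the Tafel slope relation: b = 2.303*R*T/(beta*n*F)
Numerator: 2.303 * 8.314 * 318 = 6088.79
Denominator: 0.52 * 2 * 96485 = 100344.4
b = 6088.79 / 100344.4 = 0.0607 V/decade

0.0607 V/decade


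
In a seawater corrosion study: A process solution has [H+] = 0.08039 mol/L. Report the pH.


pH = −log10[H+]
pH = −log10(0.08039) = 1.09

1.09


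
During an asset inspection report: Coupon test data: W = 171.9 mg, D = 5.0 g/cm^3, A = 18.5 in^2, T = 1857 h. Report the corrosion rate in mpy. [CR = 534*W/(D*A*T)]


Apply the mpy weight-loss relation: CR = 534 * W / (D * A * T)
Numerator: 534 * 171.9 = 91794.6
Denominator: 5.0 * 18.5 * 1857 = 171772.5
CR = 91794.6 / 171772.5 = 0.5344 mpy

0.5344 mpy


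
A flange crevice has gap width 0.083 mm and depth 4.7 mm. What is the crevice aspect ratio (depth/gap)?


Aspect ratio = depth / gap
Ratio = 4.7 / 0.083 = 56.6

56.6


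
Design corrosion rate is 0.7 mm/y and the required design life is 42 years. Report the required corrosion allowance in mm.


Corrosion allowance = CR × design life
CA = 0.7 * 42 = 29.4 mm

29.4 mm


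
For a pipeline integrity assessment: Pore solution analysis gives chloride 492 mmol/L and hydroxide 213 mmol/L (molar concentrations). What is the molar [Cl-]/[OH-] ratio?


Threshold parameter = [Cl-] / [OH-] (molar basis; both in mmol/L, so units cancel)
Ratio = 492 / 213 = 2.31

2.31


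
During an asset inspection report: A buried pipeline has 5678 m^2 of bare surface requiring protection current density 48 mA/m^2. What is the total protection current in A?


I = area * current density, then convert mA → A (÷1000)
I = 5678 * 48 / 1000 = 272.54 A

272.54 A


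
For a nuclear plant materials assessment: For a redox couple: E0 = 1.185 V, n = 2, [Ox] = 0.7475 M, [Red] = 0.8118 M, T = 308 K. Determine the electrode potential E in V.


Apply the Nernst equation: E = E0 + (RT/nF)*ln([Ox]/[Red])
Step 1: RT/nF = 8.314*308/(2*96485) = 0.01327 V
Step 2: [Ox]/[Red] = 0.7475/0.8118 = 0.920793
Step 3: ln(0.920793) = -0.08252
Step 4: correction = 0.01327 * -0.08252 = -0.0011 V
E = 1.185 + -0.0011 = 1.1839 V

1.1839 V


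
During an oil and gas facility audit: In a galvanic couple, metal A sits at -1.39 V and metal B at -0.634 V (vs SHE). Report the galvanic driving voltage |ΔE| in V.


Driving voltage is the absolute potential difference.
|ΔE| = |-1.39 − (-0.634)| = 0.756 V

0.756 V


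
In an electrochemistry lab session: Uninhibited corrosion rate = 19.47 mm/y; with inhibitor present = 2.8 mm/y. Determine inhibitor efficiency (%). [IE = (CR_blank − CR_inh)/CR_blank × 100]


Apply the inhibitor-efficiency definition: IE = (CR_blank − CR_inh)/CR_blank × 100
IE = (19.47 − 2.8) / 19.47 × 100
IE = 16.67 / 19.47 × 100 = 85.6 %

85.6 %


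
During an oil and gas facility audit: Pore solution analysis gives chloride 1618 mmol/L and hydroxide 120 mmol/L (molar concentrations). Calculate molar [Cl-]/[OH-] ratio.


Threshold parameter = [Cl-] / [OH-] (molar basis; both in mmol/L, so units cancel)
Ratio = 1618 / 120 = 13.48

13.48


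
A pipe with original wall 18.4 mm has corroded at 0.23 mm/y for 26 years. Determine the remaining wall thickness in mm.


Remaining wall = original − CR × time
t = 18.4 − 0.23*26 = 18.4 − 5.98 = 12.42 mm

12.42 mm


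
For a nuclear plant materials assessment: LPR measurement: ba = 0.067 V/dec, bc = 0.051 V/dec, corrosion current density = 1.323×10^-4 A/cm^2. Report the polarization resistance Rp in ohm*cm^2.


Apply the Stern-Geary equation: Rp = ba*bc / (2.303*icorr*(ba+bc))
ba*bc = 0.067*0.051 = 0.003417
ba+bc = 0.118; 2.303*icorr*(ba+bc) = 2.303*1.323×10^-4*0.118 = 3.5953054×10^-5
Rp = 0.003417 / 3.5953054×10^-5 = 95.0 ohm*cm^2

95.0 ohm*cm^2


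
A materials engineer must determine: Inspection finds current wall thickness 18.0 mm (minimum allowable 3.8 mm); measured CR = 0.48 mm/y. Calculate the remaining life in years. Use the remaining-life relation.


Apply the remaining-life relation: RL = (t_current − t_min) / CR
RL = (18.0 − 3.8) / 0.48 = 14.2 / 0.48 = 29.6 years

29.6 years


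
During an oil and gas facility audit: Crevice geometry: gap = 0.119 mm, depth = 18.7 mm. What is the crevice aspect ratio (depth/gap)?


Aspect ratio = depth / gap
Ratio = 18.7 / 0.119 = 157.1

157.1


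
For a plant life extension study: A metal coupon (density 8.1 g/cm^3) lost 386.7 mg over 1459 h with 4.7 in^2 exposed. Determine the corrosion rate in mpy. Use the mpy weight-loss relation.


Apply the mpy weight-loss relation: CR = 534 * W / (D * A * T)
Numerator: 534 * 386.7 = 206497.8
Denominator: 8.1 * 4.7 * 1459 = 55544.13
CR = 206497.8 / 55544.13 = 3.718 mpy

3.718 mpy


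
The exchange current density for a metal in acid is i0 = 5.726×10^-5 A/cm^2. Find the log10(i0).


i0 = 5.726×10^-5 A/cm^2
log10(i0) = -4.242

-4.242


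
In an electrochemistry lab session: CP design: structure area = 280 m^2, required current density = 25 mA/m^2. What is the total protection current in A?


I = area * current density, then convert mA → A (÷1000)
I = 280 * 25 / 1000 = 7.0 A

7.0 A


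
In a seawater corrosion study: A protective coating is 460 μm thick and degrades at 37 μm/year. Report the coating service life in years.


Service life = thickness / degradation rate
Life = 460 / 37 = 12.4 years

12.4 years


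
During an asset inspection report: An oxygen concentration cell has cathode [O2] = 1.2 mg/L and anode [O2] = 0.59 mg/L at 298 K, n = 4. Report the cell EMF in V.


Apply the Nernst concentration-cell relation: E = (RT/nF)*ln(C_cathode/C_anode)
RT/nF = 8.314*298/(4*96485) = 0.00641958 V
ln(1.2/0.59) = 0.70995
E = 0.00641958 * 0.70995 = 0.00456 V

0.00456 V


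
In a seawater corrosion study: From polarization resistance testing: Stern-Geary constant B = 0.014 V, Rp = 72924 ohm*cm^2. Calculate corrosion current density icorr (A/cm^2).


Apply the Stern-Geary relation: icorr = B / Rp
icorr = 0.014 / 72924 = 1.92×10^-7 A/cm^2

1.92×10^-7 A/cm^2


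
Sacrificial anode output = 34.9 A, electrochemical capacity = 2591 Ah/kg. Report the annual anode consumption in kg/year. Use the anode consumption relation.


Annual consumption = current * hours per year / capacity
Rate = 34.9 * 8760 / 2591 = 118.0 kg/year

118.0 kg/year


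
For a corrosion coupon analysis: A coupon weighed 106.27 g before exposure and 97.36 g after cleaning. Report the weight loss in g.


Weight loss = initial − final
WL = 106.27 − 97.36 = 8.91 g

8.91 g


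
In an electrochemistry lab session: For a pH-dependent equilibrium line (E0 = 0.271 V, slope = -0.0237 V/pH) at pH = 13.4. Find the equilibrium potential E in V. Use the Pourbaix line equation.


Apply the Pourbaix line equation: E = E0 + slope*pH
E = 0.271 + (-0.0237)*13.4 = 0.271 + (-0.31758) = -0.04658 V
Rounded to 4 decimal places: E = -0.0466 V

-0.0466 V


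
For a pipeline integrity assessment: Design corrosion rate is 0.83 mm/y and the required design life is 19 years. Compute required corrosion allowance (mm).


Corrosion allowance = CR × design life
CA = 0.83 * 19 = 15.77 mm

15.77 mm


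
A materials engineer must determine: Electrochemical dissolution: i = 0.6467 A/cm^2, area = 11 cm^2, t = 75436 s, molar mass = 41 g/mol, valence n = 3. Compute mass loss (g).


Apply Faraday's law: m = i*A*t*M / (n*F)
Total charge passed Q = i*A*t = 0.6467*11*75436 = 536629.0732 C
m = Q*M/(n*F) = 536629.0732*41/(3*96485) = 76.011 g

76.011 g


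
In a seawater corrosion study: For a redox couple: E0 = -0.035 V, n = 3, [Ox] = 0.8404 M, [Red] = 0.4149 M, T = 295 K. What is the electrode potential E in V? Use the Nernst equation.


Apply the Nernst equation: E = E0 + (RT/nF)*ln([Ox]/[Red])
Step 1: RT/nF = 8.314*295/(3*96485) = 0.00847327 V
Step 2: [Ox]/[Red] = 0.8404/0.4149 = 2.025548
Step 3: ln(2.025548) = 0.70584
Step 4: correction = 0.00847327 * 0.70584 = 0.006 V
E = -0.035 + 0.006 = -0.029 V

-0.029 V


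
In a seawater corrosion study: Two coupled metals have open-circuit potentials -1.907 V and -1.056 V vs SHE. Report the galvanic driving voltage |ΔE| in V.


Driving voltage is the absolute potential difference.
|ΔE| = |-1.907 − (-1.056)| = 0.851 V

0.851 V


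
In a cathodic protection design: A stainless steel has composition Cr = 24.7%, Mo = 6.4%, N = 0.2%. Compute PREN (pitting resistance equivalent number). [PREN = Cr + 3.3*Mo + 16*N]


Apply the PREN formula: PREN = Cr + 3.3*Mo + 16*N
PREN = 24.7 + 3.3*6.4 + 16*0.2
PREN = 24.7 + 21.12 + 3.2 = 49.02

49.02


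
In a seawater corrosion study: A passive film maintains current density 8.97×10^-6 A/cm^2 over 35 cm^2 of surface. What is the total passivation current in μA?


I = i_pass * A, then convert A → μA (×10^6)
I = 8.97×10^-6 * 35 * 10^6 = 313.95 μA

313.95 μA


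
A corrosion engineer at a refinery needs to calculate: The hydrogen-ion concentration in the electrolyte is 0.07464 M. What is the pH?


pH = −log10[H+]
pH = −log10(0.07464) = 1.13

1.13


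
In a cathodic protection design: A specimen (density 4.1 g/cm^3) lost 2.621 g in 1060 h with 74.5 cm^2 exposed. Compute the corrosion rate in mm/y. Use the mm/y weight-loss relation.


Apply the mm/y weight-loss relation: CR = 87600 * W / (D * A * T)
Numerator: 87600 * 2.621 = 229599.6
Denominator: 4.1 * 74.5 * 1060 = 323777.0
CR = 229599.6 / 323777.0 = 0.7091 mm/y

0.7091 mm/y


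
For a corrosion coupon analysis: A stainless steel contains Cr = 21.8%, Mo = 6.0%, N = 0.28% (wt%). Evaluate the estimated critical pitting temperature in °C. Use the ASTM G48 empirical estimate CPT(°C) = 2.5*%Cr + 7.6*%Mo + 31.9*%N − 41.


Apply the ASTM G48 empirical CPT estimate: CPT(°C) = 2.5*%Cr + 7.6*%Mo + 31.9*%N − 41
2.5*21.8 = 54.5; 7.6*6.0 = 45.6; 31.9*0.28 = 8.932
CPT = 54.5 + 45.6 + 8.932 − 41 = 68.032 °C
Rounded to 0.1 °C: CPT ≈ 68.0 °C

68.0 °C


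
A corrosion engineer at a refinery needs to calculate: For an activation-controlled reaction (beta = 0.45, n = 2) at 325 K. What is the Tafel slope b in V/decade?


Apply the Tafel slope relation: b = 2.303*R*T/(beta*n*F)
Numerator: 2.303 * 8.314 * 325 = 6222.82
Denominator: 0.45 * 2 * 96485 = 86836.5
b = 6222.82 / 86836.5 = 0.072 V/decade

0.072 V/decade


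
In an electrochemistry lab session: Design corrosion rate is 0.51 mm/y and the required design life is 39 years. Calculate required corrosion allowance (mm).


Corrosion allowance = CR × design life
CA = 0.51 * 39 = 19.89 mm

19.89 mm


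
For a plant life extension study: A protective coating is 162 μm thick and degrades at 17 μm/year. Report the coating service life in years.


Service life = thickness / degradation rate
Life = 162 / 17 = 9.5 years

9.5 years


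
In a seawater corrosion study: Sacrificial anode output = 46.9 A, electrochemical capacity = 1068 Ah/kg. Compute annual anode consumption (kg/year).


Annual consumption = current * hours per year / capacity
Rate = 46.9 * 8760 / 1068 = 384.7 kg/year

384.7 kg/year


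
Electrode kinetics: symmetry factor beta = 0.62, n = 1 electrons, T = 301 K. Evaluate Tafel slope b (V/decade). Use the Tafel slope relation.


Apply the Tafel slope relation: b = 2.303*R*T/(beta*n*F)
Numerator: 2.303 * 8.314 * 301 = 5763.29
Denominator: 0.62 * 1 * 96485 = 59820.7
b = 5763.29 / 59820.7 = 0.096 V/decade

0.096 V/decade


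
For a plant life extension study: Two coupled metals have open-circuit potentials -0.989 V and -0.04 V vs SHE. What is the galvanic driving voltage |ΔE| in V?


Driving voltage is the absolute potential difference.
|ΔE| = |-0.989 − (-0.04)| = 0.949 V

0.949 V


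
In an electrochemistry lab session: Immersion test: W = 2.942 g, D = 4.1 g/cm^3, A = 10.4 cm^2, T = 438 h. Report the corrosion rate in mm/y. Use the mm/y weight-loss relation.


Apply the mm/y weight-loss relation: CR = 87600 * W / (D * A * T)
Numerator: 87600 * 2.942 = 257719.2
Denominator: 4.1 * 10.4 * 438 = 18676.32
CR = 257719.2 / 18676.32 = 13.79925 mm/y

13.79925 mm/y


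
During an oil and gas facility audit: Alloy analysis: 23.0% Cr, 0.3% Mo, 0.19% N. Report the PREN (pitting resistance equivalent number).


Apply the PREN formula: PREN = Cr + 3.3*Mo + 16*N
PREN = 23.0 + 3.3*0.3 + 16*0.19
PREN = 23.0 + 0.99 + 3.04 = 27.03

27.03


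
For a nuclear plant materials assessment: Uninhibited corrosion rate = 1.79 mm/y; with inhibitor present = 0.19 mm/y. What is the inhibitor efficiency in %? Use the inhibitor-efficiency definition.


Apply the inhibitor-efficiency definition: IE = (CR_blank − CR_inh)/CR_blank × 100
IE = (1.79 − 0.19) / 1.79 × 100
IE = 1.6 / 1.79 × 100 = 89.4 %

89.4 %


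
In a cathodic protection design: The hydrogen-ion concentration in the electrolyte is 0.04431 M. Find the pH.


pH = −log10[H+]
pH = −log10(0.04431) = 1.35

1.35


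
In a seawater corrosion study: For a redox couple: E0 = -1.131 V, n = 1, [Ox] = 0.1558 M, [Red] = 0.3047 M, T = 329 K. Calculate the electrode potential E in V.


Apply the Nernst equation: E = E0 + (RT/nF)*ln([Ox]/[Red])
Step 1: RT/nF = 8.314*329/(1*96485) = 0.02834955 V
Step 2: [Ox]/[Red] = 0.1558/0.3047 = 0.511323
Step 3: ln(0.511323) = -0.670754
Step 4: correction = 0.02834955 * -0.670754 = -0.019 V
E = -1.131 + -0.019 = -1.15 V

-1.15 V


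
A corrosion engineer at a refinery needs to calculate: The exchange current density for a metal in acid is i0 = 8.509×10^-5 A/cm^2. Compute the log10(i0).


i0 = 8.509×10^-5 A/cm^2
log10(i0) = -4.07

-4.07


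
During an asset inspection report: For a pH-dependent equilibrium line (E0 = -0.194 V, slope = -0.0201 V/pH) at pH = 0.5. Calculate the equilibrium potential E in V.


Apply the Pourbaix line equation: E = E0 + slope*pH
E = -0.194 + (-0.0201)*0.5 = -0.194 + (-0.01005) = -0.20405 V
Rounded to 4 decimal places: E = -0.2041 V

-0.2041 V


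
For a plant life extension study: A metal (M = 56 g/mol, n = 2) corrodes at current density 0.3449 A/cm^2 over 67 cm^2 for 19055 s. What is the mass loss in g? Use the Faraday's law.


Apply Faraday's law: m = i*A*t*M / (n*F)
Total charge passed Q = i*A*t = 0.3449*67*19055 = 440328.6565 C
m = Q*M/(n*F) = 440328.6565*56/(2*96485) = 127.7836 g

127.7836 g


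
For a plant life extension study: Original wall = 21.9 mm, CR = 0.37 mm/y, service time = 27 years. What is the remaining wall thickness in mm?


Remaining wall = original − CR × time
t = 21.9 − 0.37*27 = 21.9 − 9.99 = 11.91 mm

11.91 mm


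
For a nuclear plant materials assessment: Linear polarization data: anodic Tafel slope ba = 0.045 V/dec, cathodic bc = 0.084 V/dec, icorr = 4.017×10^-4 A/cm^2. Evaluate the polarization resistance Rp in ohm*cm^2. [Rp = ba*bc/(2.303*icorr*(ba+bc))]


Apply the Stern-Geary equation: Rp = ba*bc / (2.303*icorr*(ba+bc))
ba*bc = 0.045*0.084 = 0.00378
ba+bc = 0.129; 2.303*icorr*(ba+bc) = 2.303*4.017×10^-4*0.129 = 1.1933985×10^-4
Rp = 0.00378 / 1.1933985×10^-4 = 31.7 ohm*cm^2

31.7 ohm*cm^2


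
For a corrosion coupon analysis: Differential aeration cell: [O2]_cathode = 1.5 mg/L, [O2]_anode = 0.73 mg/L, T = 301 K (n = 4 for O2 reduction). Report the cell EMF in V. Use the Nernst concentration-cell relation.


Apply the Nernst concentration-cell relation: E = (RT/nF)*ln(C_cathode/C_anode)
RT/nF = 8.314*301/(4*96485) = 0.0064842 V
ln(1.5/0.73) = 0.72018
E = 0.0064842 * 0.72018 = 0.00467 V

0.00467 V


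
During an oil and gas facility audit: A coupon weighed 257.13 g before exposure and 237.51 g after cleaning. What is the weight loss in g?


Weight loss = initial − final
WL = 257.13 − 237.51 = 19.62 g

19.62 g


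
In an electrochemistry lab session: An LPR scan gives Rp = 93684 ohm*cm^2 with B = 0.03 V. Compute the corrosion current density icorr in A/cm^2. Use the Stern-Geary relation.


Apply the Stern-Geary relation: icorr = B / Rp
icorr = 0.03 / 93684 = 3.202×10^-7 A/cm^2

3.202×10^-7 A/cm^2


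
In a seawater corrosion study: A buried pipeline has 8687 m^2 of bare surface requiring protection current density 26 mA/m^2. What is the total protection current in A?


I = area * current density, then convert mA → A (÷1000)
I = 8687 * 26 / 1000 = 225.86 A

225.86 A


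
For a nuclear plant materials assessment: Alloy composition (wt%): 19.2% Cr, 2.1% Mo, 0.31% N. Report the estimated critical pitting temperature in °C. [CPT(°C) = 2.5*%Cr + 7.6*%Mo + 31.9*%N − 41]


Apply the ASTM G48 empirical CPT estimate: CPT(°C) = 2.5*%Cr + 7.6*%Mo + 31.9*%N − 41
2.5*19.2 = 48; 7.6*2.1 = 15.96; 31.9*0.31 = 9.889
CPT = 48 + 15.96 + 9.889 − 41 = 32.849 °C
Rounded to 0.1 °C: CPT ≈ 32.8 °C

32.8 °C


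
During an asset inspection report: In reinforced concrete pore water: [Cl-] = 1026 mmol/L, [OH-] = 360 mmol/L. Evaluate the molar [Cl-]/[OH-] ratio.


Threshold parameter = [Cl-] / [OH-] (molar basis; both in mmol/L, so units cancel)
Ratio = 1026 / 360 = 2.85

2.85


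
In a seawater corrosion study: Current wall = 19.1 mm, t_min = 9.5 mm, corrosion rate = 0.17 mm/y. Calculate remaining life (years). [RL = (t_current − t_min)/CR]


Apply the remaining-life relation: RL = (t_current − t_min) / CR
RL = (19.1 − 9.5) / 0.17 = 9.6 / 0.17 = 56.5 years

56.5 years


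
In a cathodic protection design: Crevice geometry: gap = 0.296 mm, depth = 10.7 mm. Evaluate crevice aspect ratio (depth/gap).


Aspect ratio = depth / gap
Ratio = 10.7 / 0.296 = 36.1

36.1


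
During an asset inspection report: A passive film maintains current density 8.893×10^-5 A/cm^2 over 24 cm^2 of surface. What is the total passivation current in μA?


I = i_pass * A, then convert A → μA (×10^6)
I = 8.893×10^-5 * 24 * 10^6 = 2134.32 μA

2134.32 μA


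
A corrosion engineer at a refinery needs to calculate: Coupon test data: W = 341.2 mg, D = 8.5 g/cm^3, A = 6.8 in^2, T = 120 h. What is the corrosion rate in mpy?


Apply the mpy weight-loss relation: CR = 534 * W / (D * A * T)
Numerator: 534 * 341.2 = 182200.8
Denominator: 8.5 * 6.8 * 120 = 6936.0
CR = 182200.8 / 6936.0 = 26.26886 mpy

26.26886 mpy


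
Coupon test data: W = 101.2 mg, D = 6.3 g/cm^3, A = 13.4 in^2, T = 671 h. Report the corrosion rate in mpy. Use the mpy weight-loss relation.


Apply the mpy weight-loss relation: CR = 534 * W / (D * A * T)
Numerator: 534 * 101.2 = 54040.8
Denominator: 6.3 * 13.4 * 671 = 56645.82
CR = 54040.8 / 56645.82 = 0.954 mpy

0.954 mpy


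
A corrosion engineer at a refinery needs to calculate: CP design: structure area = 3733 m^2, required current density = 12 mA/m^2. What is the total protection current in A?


I = area * current density, then convert mA → A (÷1000)
I = 3733 * 12 / 1000 = 44.8 A

44.8 A


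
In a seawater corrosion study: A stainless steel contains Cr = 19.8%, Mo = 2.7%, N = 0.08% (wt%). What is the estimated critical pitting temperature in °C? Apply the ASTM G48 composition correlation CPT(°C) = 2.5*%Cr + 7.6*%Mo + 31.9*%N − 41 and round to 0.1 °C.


Apply the ASTM G48 empirical CPT estimate: CPT(°C) = 2.5*%Cr + 7.6*%Mo + 31.9*%N − 41
2.5*19.8 = 49.5; 7.6*2.7 = 20.52; 31.9*0.08 = 2.552
CPT = 49.5 + 20.52 + 2.552 − 41 = 31.572 °C
Rounded to 0.1 °C: CPT ≈ 31.6 °C

31.6 °C


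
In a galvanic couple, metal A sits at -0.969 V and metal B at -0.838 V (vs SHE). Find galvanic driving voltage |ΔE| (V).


Driving voltage is the absolute potential difference.
|ΔE| = |-0.969 − (-0.838)| = 0.131 V

0.131 V


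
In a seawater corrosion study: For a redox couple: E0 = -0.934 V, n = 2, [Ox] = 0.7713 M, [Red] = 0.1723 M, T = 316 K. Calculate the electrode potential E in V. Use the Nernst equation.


Apply the Nernst equation: E = E0 + (RT/nF)*ln([Ox]/[Red])
Step 1: RT/nF = 8.314*316/(2*96485) = 0.01361468 V
Step 2: [Ox]/[Red] = 0.7713/0.1723 = 4.476494
Step 3: ln(4.476494) = 1.49884
Step 4: correction = 0.01361468 * 1.49884 = 0.02 V
E = -0.934 + 0.02 = -0.914 V

-0.914 V


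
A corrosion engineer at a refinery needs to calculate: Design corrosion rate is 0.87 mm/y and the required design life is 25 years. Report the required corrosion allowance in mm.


Corrosion allowance = CR × design life
CA = 0.87 * 25 = 21.75 mm

21.75 mm


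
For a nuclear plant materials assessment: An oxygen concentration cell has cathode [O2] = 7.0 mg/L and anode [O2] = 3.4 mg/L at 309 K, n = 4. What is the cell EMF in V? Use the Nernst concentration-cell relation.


Apply the Nernst concentration-cell relation: E = (RT/nF)*ln(C_cathode/C_anode)
RT/nF = 8.314*309/(4*96485) = 0.00665654 V
ln(7.0/3.4) = 0.72213
E = 0.00665654 * 0.72213 = 0.00481 V

0.00481 V


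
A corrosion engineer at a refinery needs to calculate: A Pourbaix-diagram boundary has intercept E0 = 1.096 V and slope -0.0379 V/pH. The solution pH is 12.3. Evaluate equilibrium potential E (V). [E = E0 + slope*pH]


Apply the Pourbaix line equation: E = E0 + slope*pH
E = 1.096 + (-0.0379)*12.3 = 1.096 + (-0.46617) = 0.62983 V
Rounded to 3 decimal places: E = 0.630 V

0.630 V


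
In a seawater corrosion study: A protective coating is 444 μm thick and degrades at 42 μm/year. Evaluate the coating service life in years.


Service life = thickness / degradation rate
Life = 444 / 42 = 10.6 years

10.6 years


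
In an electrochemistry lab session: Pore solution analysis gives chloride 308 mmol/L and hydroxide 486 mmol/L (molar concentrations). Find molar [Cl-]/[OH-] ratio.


Threshold parameter = [Cl-] / [OH-] (molar basis; both in mmol/L, so units cancel)
Ratio = 308 / 486 = 0.63

0.63


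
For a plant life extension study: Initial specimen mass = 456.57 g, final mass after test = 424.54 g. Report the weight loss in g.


Weight loss = initial − final
WL = 456.57 − 424.54 = 32.03 g

32.03 g


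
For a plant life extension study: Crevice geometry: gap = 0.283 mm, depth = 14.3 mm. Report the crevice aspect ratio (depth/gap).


Aspect ratio = depth / gap
Ratio = 14.3 / 0.283 = 50.5

50.5


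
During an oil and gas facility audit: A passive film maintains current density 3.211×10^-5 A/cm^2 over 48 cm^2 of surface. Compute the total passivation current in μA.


I = i_pass * A, then convert A → μA (×10^6)
I = 3.211×10^-5 * 48 * 10^6 = 1541.28 μA

1541.28 μA


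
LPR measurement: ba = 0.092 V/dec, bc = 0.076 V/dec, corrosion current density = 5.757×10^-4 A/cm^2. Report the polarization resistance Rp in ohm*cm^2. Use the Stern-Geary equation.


Apply the Stern-Geary equation: Rp = ba*bc / (2.303*icorr*(ba+bc))
ba*bc = 0.092*0.076 = 0.006992
ba+bc = 0.168; 2.303*icorr*(ba+bc) = 2.303*5.757×10^-4*0.168 = 2.2274063×10^-4
Rp = 0.006992 / 2.2274063×10^-4 = 31.39 ohm*cm^2

31.39 ohm*cm^2


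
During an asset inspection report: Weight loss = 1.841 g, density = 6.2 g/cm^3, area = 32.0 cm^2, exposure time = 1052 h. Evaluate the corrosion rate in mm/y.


Apply the mm/y weight-loss relation: CR = 87600 * W / (D * A * T)
Numerator: 87600 * 1.841 = 161271.6
Denominator: 6.2 * 32.0 * 1052 = 208716.8
CR = 161271.6 / 208716.8 = 0.772681 mm/y

0.772681 mm/y


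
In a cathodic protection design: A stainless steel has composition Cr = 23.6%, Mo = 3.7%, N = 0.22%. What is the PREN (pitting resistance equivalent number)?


Apply the PREN formula: PREN = Cr + 3.3*Mo + 16*N
PREN = 23.6 + 3.3*3.7 + 16*0.22
PREN = 23.6 + 12.21 + 3.52 = 39.33

39.33


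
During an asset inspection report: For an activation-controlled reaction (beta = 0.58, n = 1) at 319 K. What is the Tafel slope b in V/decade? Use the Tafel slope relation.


Apply the Tafel slope relation: b = 2.303*R*T/(beta*n*F)
Numerator: 2.303 * 8.314 * 319 = 6107.94
Denominator: 0.58 * 1 * 96485 = 55961.3
b = 6107.94 / 55961.3 = 0.1091 V/decade

0.1091 V/decade


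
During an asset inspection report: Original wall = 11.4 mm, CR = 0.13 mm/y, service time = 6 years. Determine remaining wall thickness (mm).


Remaining wall = original − CR × time
t = 11.4 − 0.13*6 = 11.4 − 0.78 = 10.62 mm

10.62 mm


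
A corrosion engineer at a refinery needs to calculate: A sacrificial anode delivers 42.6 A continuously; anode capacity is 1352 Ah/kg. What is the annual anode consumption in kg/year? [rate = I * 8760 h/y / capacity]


Annual consumption = current * hours per year / capacity
Rate = 42.6 * 8760 / 1352 = 276.0 kg/year

276.0 kg/year


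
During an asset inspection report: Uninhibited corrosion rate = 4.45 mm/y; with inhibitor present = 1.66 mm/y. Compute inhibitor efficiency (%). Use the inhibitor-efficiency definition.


Apply the inhibitor-efficiency definition: IE = (CR_blank − CR_inh)/CR_blank × 100
IE = (4.45 − 1.66) / 4.45 × 100
IE = 2.79 / 4.45 × 100 = 62.7 %

62.7 %


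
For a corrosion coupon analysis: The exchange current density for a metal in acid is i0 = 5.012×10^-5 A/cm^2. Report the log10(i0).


i0 = 5.012×10^-5 A/cm^2
log10(i0) = -4.3

-4.3


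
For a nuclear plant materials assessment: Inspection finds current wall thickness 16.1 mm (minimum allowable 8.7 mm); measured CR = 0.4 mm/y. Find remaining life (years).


Apply the remaining-life relation: RL = (t_current − t_min) / CR
RL = (16.1 − 8.7) / 0.4 = 7.4 / 0.4 = 18.5 years

18.5 years


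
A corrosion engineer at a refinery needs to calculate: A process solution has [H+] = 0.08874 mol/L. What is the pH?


pH = −log10[H+]
pH = −log10(0.08874) = 1.05

1.05


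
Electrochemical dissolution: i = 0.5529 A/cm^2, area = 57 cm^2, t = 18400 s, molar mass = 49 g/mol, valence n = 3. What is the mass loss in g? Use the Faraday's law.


Apply Faraday's law: m = i*A*t*M / (n*F)
Total charge passed Q = i*A*t = 0.5529*57*18400 = 579881.52 C
m = Q*M/(n*F) = 579881.52*49/(3*96485) = 98.16446 g

98.16446 g


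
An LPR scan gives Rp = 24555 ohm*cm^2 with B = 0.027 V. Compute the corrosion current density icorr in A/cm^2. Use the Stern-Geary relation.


Apply the Stern-Geary relation: icorr = B / Rp
icorr = 0.027 / 24555 = 1.1×10^-6 A/cm^2

1.1×10^-6 A/cm^2


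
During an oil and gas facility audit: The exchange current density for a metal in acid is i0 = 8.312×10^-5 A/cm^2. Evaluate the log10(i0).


i0 = 8.312×10^-5 A/cm^2
log10(i0) = -4.08

-4.08
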